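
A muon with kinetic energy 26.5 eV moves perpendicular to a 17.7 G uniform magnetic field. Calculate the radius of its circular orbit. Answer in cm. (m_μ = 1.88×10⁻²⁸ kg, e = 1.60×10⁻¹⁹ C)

Convert the energy: K = 26.5 eV = 4.24×10^-18 J.
v = √(2K/m) = √(2·4.24×10^-18/1.88×10^-28) = 2.12×10^5 m/s.
r = mv/(qB) = (1.88×10^-28)(2.12×10^5) / [(1×1.60×10^-19)(1.77×10^-3)] = 0.141 m.

r ≈ 14.1 cm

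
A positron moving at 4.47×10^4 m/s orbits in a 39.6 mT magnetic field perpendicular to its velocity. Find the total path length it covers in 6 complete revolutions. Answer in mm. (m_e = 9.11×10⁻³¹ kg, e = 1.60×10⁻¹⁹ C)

r = mv/(qB) = 6.43×10^-6 m, so one revolution covers 2πr = 4.04×10^-5 m.
In 6 revolutions: L = 6·2πr = 2.42×10^-4 m.

L ≈ 0.242 mm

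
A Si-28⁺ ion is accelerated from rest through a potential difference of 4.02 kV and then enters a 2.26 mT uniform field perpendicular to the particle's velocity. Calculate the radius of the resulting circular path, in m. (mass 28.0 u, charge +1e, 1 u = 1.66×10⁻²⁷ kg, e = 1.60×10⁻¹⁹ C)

r ≈ 21.4 m

The kinetic energy gained is K = qV = (1×1.60×10^-19)(4020) = 6.43×10^-16 J.
v = √(2K/m) = 1.66×10^5 m/s.
r = mv/(qB) = (4.65×10^-26)(1.66×10^5) / [(1×1.60×10^-19)(2.26×10^-3)] = 21.4 m.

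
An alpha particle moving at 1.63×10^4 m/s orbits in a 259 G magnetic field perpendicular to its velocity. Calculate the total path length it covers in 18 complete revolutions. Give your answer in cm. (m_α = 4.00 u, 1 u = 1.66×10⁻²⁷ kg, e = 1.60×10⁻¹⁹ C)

L ≈ 148 cm

r = mv/(qB) = 0.0131 m, so one revolution covers 2πr = 0.0821 m.
In 18 revolutions: L = 18·2πr = 1.48 m.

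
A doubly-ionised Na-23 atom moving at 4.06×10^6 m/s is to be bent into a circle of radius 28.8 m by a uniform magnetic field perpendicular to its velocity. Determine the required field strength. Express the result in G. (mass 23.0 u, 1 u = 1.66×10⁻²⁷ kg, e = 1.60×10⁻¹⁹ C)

qvB = mv²/r gives B = mv/(qr).
B = (3.82×10^-26)(4.06×10^6) / [(2×1.60×10^-19)(28.8)] = 0.0168 T.

B ≈ 168 G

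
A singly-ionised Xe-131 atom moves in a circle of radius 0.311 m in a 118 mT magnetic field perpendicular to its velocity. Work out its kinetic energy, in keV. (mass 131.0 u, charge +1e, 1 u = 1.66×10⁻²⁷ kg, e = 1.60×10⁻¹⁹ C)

K ≈ 0.495 keV

v = qBr/m = (1×1.60×10^-19)(0.118)(0.311) / (2.17×10^-25) = 2.70×10^4 m/s.
K = ½mv² = 0.5·(2.17×10^-25)·(2.70×10^4)² = 7.93×10^-17 J = 0.495 keV.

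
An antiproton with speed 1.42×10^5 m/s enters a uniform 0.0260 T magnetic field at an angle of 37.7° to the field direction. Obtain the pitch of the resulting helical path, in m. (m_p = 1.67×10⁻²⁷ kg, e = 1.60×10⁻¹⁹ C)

The velocity component along B is v∥ = v cos37.7° = 1.12×10^5 m/s.
The cyclotron period T = 2πm/(qB) = 2.52×10^-6 s is set by m, q, B alone.
Pitch = v∥·T = (1.12×10^5)(2.52×10^-6) = 0.283 m.

pitch ≈ 0.283 m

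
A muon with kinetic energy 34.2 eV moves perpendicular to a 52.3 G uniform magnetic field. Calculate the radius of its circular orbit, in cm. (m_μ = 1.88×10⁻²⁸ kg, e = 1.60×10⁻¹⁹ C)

Convert the energy: K = 34.2 eV = 5.47×10^-18 J.
v = √(2K/m) = √(2·5.47×10^-18/1.88×10^-28) = 2.41×10^5 m/s.
r = mv/(qB) = (1.88×10^-28)(2.41×10^5) / [(1×1.60×10^-19)(5.23×10^-3)] = 0.0542 m.

r ≈ 5.42 cm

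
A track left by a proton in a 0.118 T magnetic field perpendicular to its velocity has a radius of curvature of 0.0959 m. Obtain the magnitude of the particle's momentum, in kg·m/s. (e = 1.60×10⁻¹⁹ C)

Since qvB = mv²/r, the momentum p = mv = qBr.
p = (1×1.60×10^-19)(0.118)(0.0959) = 1.81×10^-21 kg·m/s.

p ≈ 1.81×10^-21 kg·m/s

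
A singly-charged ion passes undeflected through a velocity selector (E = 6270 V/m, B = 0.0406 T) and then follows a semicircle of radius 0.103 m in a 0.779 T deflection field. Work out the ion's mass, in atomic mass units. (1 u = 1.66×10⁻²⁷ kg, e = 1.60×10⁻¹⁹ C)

m ≈ 50.1 u

v = E/B₁ = 1.54×10^5 m/s.
From r = mv/(qB₂), m = qB₂r/v = (1×1.60×10^-19)(0.779)(0.103) / (1.54×10^5) = 8.31×10^-26 kg.
In atomic mass units: m = 8.31×10^-26 / 1.66×10^-27 = 50.1 u.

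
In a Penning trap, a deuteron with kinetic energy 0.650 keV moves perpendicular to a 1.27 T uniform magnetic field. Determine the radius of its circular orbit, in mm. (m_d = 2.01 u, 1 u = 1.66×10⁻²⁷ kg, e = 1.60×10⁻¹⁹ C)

Convert the energy: K = 0.650 keV = 1.04×10^-16 J.
v = √(2K/m) = √(2·1.04×10^-16/3.34×10^-27) = 2.50×10^5 m/s.
r = mv/(qB) = (3.34×10^-27)(2.50×10^5) / [(1×1.60×10^-19)(1.27)] = 4.10×10^-3 m.

r ≈ 4.10 mm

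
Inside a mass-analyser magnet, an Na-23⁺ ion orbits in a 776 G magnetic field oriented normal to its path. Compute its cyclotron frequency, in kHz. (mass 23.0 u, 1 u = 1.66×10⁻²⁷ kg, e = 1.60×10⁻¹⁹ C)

f = qB/(2πm) = (1×1.60×10^-19)(0.0776) / [2π(3.82×10^-26)] = 5.18×10^4 Hz.

f ≈ 51.8 kHz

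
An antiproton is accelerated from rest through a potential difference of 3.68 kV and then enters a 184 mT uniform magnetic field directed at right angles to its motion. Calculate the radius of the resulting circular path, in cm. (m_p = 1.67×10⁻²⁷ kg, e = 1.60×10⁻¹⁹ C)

r ≈ 4.76 cm

The kinetic energy gained is K = qV = (1×1.60×10^-19)(3680) = 5.89×10^-16 J.
v = √(2K/m) = 8.40×10^5 m/s.
r = mv/(qB) = (1.67×10^-27)(8.40×10^5) / [(1×1.60×10^-19)(0.184)] = 0.0476 m.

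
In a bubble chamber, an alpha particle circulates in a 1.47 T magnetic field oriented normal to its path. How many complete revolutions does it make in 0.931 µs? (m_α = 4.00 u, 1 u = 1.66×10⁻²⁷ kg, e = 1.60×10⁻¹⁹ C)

N = 10

T = 2πm/(qB) = 2π(6.64×10^-27) / [(2×1.60×10^-19)(1.47)] = 8.8691×10^-8 s.
N = t/T = 9.31×10^-7 / 8.8691×10^-8 ≈ 10.50, so 10 complete revolutions.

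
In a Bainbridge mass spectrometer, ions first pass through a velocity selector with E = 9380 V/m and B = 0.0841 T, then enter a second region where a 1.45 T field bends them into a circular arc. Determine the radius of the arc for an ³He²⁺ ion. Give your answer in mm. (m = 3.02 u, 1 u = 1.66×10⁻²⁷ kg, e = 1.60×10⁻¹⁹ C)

The selector passes v = E/B = 9380/0.0841 = 1.12×10^5 m/s.
In the deflection region, r = mv/(qB₂) = (5.01×10^-27)(1.12×10^5) / [(2×1.60×10^-19)(1.45)] = 1.21×10^-3 m.

r ≈ 1.21 mm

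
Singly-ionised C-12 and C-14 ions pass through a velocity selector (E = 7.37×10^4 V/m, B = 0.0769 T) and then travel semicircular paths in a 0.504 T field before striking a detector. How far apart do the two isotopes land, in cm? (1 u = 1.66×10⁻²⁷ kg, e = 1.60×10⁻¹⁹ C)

Both emerge at v = E/B₁ = 9.58×10^5 m/s.
r = mv/(qB₂), so r₁ = 0.2367 m and r₂ = 0.2762 m, giving Δr = 0.0395 m.
After a semicircle each ion lands a diameter 2r from the entry slit, so the separation is 2Δr = 0.0789 m.

Δd ≈ 7.89 cm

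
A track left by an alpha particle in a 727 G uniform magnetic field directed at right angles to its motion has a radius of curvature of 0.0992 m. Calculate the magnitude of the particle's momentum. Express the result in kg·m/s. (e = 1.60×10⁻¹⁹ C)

Since qvB = mv²/r, the momentum p = mv = qBr.
p = (2×1.60×10^-19)(0.0727)(0.0992) = 2.31×10^-21 kg·m/s.

p ≈ 2.31×10^-21 kg·m/s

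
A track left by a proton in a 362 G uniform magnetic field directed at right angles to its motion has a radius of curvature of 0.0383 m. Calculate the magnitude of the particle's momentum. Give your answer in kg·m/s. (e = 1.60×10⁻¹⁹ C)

Since qvB = mv²/r, the momentum p = mv = qBr.
p = (1×1.60×10^-19)(0.0362)(0.0383) = 2.22×10^-22 kg·m/s.

p ≈ 2.22×10^-22 kg·m/s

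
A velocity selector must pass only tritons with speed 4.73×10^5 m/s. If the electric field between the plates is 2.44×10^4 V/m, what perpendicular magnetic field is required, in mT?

B ≈ 51.6 mT

qE = qvB ⇒ B = E/v = (2.44×10^4) / (4.73×10^5) = 0.0516 T.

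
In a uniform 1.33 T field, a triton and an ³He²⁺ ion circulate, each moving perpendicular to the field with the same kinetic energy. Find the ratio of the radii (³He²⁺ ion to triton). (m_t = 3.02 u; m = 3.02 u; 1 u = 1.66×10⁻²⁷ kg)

r = √(2mK)/(qB) ⇒ at equal K, r ∝ √m/q.
r_{³He²⁺ ion}/r_{triton} = 0.500.

ratio ≈ 0.500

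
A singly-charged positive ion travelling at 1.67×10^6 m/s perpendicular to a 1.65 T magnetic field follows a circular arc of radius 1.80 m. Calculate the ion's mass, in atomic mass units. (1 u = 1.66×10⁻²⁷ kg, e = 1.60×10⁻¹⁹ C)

m ≈ 171 u

qvB = mv²/r ⇒ m = qBr/v.
m = (1×1.60×10^-19)(1.65)(1.80) / (1.67×10^6) = 2.85×10^-25 kg = 171 u.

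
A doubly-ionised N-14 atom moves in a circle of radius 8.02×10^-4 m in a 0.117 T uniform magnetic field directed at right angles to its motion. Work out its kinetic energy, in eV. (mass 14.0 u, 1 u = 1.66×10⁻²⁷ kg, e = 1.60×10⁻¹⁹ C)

K ≈ 0.121 eV

v = qBr/m = (2×1.60×10^-19)(0.117)(8.02×10^-4) / (2.32×10^-26) = 1290 m/s.
K = ½mv² = 0.5·(2.32×10^-26)·(1290)² = 1.94×10^-20 J = 0.121 eV.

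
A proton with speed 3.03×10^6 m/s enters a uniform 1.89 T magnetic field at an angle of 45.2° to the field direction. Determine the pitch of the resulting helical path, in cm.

The velocity component along B is v∥ = v cos45.2° = 2.14×10^6 m/s.
The cyclotron period T = 2πm/(qB) = 3.47×10^-8 s is set by m, q, B alone.
Pitch = v∥·T = (2.14×10^6)(3.47×10^-8) = 0.0741 m.

pitch ≈ 7.41 cm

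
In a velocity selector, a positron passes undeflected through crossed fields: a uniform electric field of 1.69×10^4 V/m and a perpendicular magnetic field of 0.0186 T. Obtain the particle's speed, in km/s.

For zero net force, qE = qvB, so v = E/B.
v = (1.69×10^4) / (0.0186) = 9.09×10^5 m/s.

v ≈ 909 km/s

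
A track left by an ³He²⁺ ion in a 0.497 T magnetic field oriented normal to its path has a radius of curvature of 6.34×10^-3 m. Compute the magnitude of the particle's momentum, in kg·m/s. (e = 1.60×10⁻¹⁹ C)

p ≈ 1.01×10^-21 kg·m/s

Since qvB = mv²/r, the momentum p = mv = qBr.
p = (2×1.60×10^-19)(0.497)(6.34×10^-3) = 1.01×10^-21 kg·m/s.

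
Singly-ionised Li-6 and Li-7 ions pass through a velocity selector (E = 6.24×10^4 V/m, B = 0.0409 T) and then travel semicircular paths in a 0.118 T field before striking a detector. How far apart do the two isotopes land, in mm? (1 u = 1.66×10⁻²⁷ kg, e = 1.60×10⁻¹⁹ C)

Both emerge at v = E/B₁ = 1.53×10^6 m/s.
r = mv/(qB₂), so r₁ = 0.805 m and r₂ = 0.939 m, giving Δr = 0.134 m.
After a semicircle each ion lands a diameter 2r from the entry slit, so the separation is 2Δr = 0.268 m.

Δd ≈ 268 mm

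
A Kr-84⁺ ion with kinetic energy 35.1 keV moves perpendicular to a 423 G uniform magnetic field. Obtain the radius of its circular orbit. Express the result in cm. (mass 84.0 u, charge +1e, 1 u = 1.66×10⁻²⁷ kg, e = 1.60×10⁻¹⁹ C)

Convert the energy: K = 35.1 keV = 5.62×10^-15 J.
v = √(2K/m) = √(2·5.62×10^-15/1.39×10^-25) = 2.84×10^5 m/s.
r = mv/(qB) = (1.39×10^-25)(2.84×10^5) / [(1×1.60×10^-19)(0.0423)] = 5.85 m.

r ≈ 585 cm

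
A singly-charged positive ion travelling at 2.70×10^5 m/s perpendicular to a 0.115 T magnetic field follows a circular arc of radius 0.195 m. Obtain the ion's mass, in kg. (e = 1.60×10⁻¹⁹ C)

qvB = mv²/r ⇒ m = qBr/v.
m = (1×1.60×10^-19)(0.115)(0.195) / (2.70×10^5) = 1.33×10^-26 kg.

m ≈ 1.33×10^-26 kg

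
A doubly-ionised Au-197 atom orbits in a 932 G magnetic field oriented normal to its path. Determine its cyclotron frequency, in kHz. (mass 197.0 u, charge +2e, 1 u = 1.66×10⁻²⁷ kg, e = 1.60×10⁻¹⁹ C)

f ≈ 14.5 kHz

f = qB/(2πm) = (2×1.60×10^-19)(0.0932) / [2π(3.27×10^-25)] = 1.45×10^4 Hz.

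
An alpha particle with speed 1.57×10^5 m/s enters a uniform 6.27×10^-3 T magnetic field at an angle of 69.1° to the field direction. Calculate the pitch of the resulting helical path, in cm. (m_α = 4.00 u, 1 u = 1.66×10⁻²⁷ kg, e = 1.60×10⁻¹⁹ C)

pitch ≈ 116 cm

The velocity component along B is v∥ = v cos69.1° = 5.60×10^4 m/s.
The cyclotron period T = 2πm/(qB) = 2.08×10^-5 s is set by m, q, B alone.
Pitch = v∥·T = (5.60×10^4)(2.08×10^-5) = 1.16 m.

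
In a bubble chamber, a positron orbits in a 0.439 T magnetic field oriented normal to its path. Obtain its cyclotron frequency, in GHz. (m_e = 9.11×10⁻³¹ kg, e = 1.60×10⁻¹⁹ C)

f ≈ 12.3 GHz

f = qB/(2πm) = (1×1.60×10^-19)(0.439) / [2π(9.11×10^-31)] = 1.23×10^10 Hz.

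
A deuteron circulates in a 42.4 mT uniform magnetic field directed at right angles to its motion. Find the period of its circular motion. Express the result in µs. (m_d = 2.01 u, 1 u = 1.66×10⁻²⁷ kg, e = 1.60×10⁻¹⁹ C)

T ≈ 3.09 µs

The cyclotron period is independent of speed: T = 2πm/(qB).
T = 2π(3.34×10^-27) / [(1×1.60×10^-19)(0.0424)] = 3.09×10^-6 s.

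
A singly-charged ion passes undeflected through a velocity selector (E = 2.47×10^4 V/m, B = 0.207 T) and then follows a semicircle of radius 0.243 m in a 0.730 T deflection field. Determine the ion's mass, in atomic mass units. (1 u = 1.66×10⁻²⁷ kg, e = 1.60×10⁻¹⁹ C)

v = E/B₁ = 1.19×10^5 m/s.
From r = mv/(qB₂), m = qB₂r/v = (1×1.60×10^-19)(0.730)(0.243) / (1.19×10^5) = 2.38×10^-25 kg.
In atomic mass units: m = 2.38×10^-25 / 1.66×10^-27 = 143 u.

m ≈ 143 u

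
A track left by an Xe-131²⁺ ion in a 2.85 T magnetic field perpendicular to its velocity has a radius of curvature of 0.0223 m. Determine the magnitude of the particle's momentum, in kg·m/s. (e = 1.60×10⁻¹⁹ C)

p ≈ 2.03×10^-20 kg·m/s

Since qvB = mv²/r, the momentum p = mv = qBr.
p = (2×1.60×10^-19)(2.85)(0.0223) = 2.03×10^-20 kg·m/s.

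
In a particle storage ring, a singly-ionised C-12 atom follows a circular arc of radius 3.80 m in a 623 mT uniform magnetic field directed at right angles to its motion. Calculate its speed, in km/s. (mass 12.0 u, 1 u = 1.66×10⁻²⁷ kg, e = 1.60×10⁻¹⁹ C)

v ≈ 19000 km/s

From qvB = mv²/r, v = qBr/m.
v = (1×1.60×10^-19)(0.623)(3.80) / (1.99×10^-26) = 1.90×10^7 m/s.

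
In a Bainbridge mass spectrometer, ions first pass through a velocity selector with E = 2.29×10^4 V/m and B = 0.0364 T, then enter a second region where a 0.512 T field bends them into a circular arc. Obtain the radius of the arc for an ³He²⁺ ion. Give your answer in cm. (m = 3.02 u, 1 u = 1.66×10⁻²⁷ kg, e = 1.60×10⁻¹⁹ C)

r ≈ 1.92 cm

The selector passes v = E/B = 2.29×10^4/0.0364 = 6.29×10^5 m/s.
In the deflection region, r = mv/(qB₂) = (5.01×10^-27)(6.29×10^5) / [(2×1.60×10^-19)(0.512)] = 0.0192 m.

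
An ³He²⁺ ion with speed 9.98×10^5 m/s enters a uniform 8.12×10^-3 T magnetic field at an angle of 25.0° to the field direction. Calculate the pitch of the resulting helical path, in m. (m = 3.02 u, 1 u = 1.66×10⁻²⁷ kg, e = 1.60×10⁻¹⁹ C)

pitch ≈ 11.0 m

The velocity component along B is v∥ = v cos25.0° = 9.04×10^5 m/s.
The cyclotron period T = 2πm/(qB) = 1.21×10^-5 s is set by m, q, B alone.
Pitch = v∥·T = (9.04×10^5)(1.21×10^-5) = 11.0 m.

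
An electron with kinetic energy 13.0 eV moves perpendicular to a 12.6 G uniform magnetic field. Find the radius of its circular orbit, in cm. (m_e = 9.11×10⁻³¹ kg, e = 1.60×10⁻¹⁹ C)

r ≈ 0.966 cm

Convert the energy: K = 13.0 eV = 2.08×10^-18 J.
v = √(2K/m) = √(2·2.08×10^-18/9.11×10^-31) = 2.14×10^6 m/s.
r = mv/(qB) = (9.11×10^-31)(2.14×10^6) / [(1×1.60×10^-19)(1.26×10^-3)] = 9.66×10^-3 m.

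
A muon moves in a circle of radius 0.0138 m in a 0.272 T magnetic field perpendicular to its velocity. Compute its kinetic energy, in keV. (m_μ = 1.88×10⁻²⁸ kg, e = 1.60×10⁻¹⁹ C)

v = qBr/m = (1×1.60×10^-19)(0.272)(0.0138) / (1.88×10^-28) = 3.19×10^6 m/s.
K = ½mv² = 0.5·(1.88×10^-28)·(3.19×10^6)² = 9.59×10^-16 J = 6.00 keV.

K ≈ 6.00 keV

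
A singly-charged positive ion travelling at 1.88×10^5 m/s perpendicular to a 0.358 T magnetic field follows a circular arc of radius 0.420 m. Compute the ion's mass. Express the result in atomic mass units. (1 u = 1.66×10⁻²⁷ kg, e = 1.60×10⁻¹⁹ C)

m ≈ 77.1 u

qvB = mv²/r ⇒ m = qBr/v.
m = (1×1.60×10^-19)(0.358)(0.420) / (1.88×10^5) = 1.28×10^-25 kg = 77.1 u.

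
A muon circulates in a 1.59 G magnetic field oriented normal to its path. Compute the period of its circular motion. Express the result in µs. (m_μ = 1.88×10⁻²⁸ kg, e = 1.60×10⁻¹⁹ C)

The cyclotron period is independent of speed: T = 2πm/(qB).
T = 2π(1.88×10^-28) / [(1×1.60×10^-19)(1.59×10^-4)] = 4.64×10^-5 s.

T ≈ 46.4 µs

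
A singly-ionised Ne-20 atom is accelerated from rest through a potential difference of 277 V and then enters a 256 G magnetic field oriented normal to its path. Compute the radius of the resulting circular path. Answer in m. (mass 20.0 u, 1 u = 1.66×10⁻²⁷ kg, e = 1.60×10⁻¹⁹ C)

The kinetic energy gained is K = qV = (1×1.60×10^-19)(277) = 4.43×10^-17 J.
v = √(2K/m) = 5.17×10^4 m/s.
r = mv/(qB) = (3.32×10^-26)(5.17×10^4) / [(1×1.60×10^-19)(0.0256)] = 0.419 m.

r ≈ 0.419 m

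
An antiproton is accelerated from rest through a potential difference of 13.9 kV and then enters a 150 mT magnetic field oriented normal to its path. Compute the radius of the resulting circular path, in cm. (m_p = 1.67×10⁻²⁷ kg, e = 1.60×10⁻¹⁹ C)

r ≈ 11.4 cm

The kinetic energy gained is K = qV = (1×1.60×10^-19)(1.39×10^4) = 2.22×10^-15 J.
v = √(2K/m) = 1.63×10^6 m/s.
r = mv/(qB) = (1.67×10^-27)(1.63×10^6) / [(1×1.60×10^-19)(0.150)] = 0.114 m.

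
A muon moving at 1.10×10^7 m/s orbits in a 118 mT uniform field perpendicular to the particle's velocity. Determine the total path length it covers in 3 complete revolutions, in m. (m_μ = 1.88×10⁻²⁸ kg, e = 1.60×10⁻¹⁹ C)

r = mv/(qB) = 0.110 m, so one revolution covers 2πr = 0.688 m.
In 3 revolutions: L = 3·2πr = 2.06 m.

L ≈ 2.06 m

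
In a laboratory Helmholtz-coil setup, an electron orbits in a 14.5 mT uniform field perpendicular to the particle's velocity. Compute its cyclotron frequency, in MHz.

f ≈ 405 MHz

f = qB/(2πm) = (1×1.60×10^-19)(0.0145) / [2π(9.11×10^-31)] = 4.05×10^8 Hz.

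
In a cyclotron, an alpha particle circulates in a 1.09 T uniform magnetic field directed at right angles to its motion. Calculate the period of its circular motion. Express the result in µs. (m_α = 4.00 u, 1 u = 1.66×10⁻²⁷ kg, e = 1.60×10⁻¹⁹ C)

The cyclotron period is independent of speed: T = 2πm/(qB).
T = 2π(6.64×10^-27) / [(2×1.60×10^-19)(1.09)] = 1.20×10^-7 s.

T ≈ 0.120 µs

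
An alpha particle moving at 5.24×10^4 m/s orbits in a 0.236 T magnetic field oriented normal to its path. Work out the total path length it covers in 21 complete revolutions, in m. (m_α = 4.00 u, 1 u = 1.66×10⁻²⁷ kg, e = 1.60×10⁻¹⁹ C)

L ≈ 0.608 m

r = mv/(qB) = 4.61×10^-3 m, so one revolution covers 2πr = 0.0289 m.
In 21 revolutions: L = 21·2πr = 0.608 m.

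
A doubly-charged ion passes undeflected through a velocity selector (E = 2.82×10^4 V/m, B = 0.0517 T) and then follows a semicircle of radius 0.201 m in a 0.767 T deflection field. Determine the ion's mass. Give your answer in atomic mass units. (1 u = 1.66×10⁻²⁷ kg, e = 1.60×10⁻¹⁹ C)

m ≈ 54.5 u

v = E/B₁ = 5.45×10^5 m/s.
From r = mv/(qB₂), m = qB₂r/v = (2×1.60×10^-19)(0.767)(0.201) / (5.45×10^5) = 9.04×10^-26 kg.
In atomic mass units: m = 9.04×10^-26 / 1.66×10^-27 = 54.5 u.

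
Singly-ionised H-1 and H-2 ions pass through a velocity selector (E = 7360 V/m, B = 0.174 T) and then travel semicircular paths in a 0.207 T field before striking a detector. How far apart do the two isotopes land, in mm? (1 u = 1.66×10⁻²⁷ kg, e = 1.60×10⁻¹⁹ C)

Both emerge at v = E/B₁ = 4.23×10^4 m/s.
r = mv/(qB₂), so r₁ = 2.12×10^-3 m and r₂ = 4.24×10^-3 m, giving Δr = 2.12×10^-3 m.
After a semicircle each ion lands a diameter 2r from the entry slit, so the separation is 2Δr = 4.24×10^-3 m.

Δd ≈ 4.24 mm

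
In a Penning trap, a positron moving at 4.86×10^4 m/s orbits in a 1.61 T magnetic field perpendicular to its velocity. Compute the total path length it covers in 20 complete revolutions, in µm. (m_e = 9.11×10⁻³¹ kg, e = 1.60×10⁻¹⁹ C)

L ≈ 21.6 µm

r = mv/(qB) = 1.72×10^-7 m, so one revolution covers 2πr = 1.08×10^-6 m.
In 20 revolutions: L = 20·2πr = 2.16×10^-5 m.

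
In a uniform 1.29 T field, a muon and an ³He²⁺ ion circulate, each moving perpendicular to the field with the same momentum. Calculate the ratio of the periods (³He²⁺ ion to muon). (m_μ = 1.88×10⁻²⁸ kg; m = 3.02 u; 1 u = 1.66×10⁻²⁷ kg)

T = 2πm/(qB) is independent of speed, so T₂/T₁ = (m₂/q₂)/(m₁/q₁).
T_{³He²⁺ ion}/T_{muon} = (5.01×10^-27/2e) / (1.88×10^-28/1e) = 13.3.

ratio ≈ 13.3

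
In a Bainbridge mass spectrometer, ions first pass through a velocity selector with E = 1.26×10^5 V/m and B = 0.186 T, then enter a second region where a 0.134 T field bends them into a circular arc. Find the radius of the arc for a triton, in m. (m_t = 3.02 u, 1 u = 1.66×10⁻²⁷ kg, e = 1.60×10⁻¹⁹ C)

The selector passes v = E/B = 1.26×10^5/0.186 = 6.77×10^5 m/s.
In the deflection region, r = mv/(qB₂) = (5.01×10^-27)(6.77×10^5) / [(1×1.60×10^-19)(0.134)] = 0.158 m.

r ≈ 0.158 m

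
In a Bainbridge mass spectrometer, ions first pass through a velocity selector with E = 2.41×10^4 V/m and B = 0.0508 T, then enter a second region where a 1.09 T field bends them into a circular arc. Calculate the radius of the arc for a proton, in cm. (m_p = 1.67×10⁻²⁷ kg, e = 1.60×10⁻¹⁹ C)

r ≈ 0.454 cm

The selector passes v = E/B = 2.41×10^4/0.0508 = 4.74×10^5 m/s.
In the deflection region, r = mv/(qB₂) = (1.67×10^-27)(4.74×10^5) / [(1×1.60×10^-19)(1.09)] = 4.54×10^-3 m.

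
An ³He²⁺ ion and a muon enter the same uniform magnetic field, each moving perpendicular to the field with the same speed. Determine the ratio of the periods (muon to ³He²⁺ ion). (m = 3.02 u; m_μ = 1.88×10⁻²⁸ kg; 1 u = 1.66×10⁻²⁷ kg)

T = 2πm/(qB) is independent of speed, so T₂/T₁ = (m₂/q₂)/(m₁/q₁).
T_{muon}/T_{³He²⁺ ion} = (1.88×10^-28/1e) / (5.01×10^-27/2e) = 0.0750.

ratio ≈ 0.0750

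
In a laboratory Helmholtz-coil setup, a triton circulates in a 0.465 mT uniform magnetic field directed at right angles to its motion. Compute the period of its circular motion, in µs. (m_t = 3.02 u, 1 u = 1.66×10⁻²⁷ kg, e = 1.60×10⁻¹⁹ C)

The cyclotron period is independent of speed: T = 2πm/(qB).
T = 2π(5.01×10^-27) / [(1×1.60×10^-19)(4.65×10^-4)] = 4.23×10^-4 s.

T ≈ 423 µs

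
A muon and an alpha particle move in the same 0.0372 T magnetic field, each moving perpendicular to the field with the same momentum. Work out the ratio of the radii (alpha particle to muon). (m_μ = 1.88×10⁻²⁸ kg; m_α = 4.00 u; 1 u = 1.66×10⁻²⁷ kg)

r = p/(qB) ⇒ at equal p, r ∝ 1/q.
r_{alpha particle}/r_{muon} = 0.500.

ratio ≈ 0.500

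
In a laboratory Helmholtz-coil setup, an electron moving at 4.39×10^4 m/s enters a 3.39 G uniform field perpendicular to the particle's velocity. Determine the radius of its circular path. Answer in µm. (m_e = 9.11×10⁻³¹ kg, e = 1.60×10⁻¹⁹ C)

r ≈ 737 µm

The magnetic force provides the centripetal force: qvB = mv²/r, so r = mv/(qB).
r = (9.11×10^-31 kg)(4.39×10^4 m/s) / [(1×1.60×10^-19 C)(3.39×10^-4 T)] = 7.37×10^-4 m.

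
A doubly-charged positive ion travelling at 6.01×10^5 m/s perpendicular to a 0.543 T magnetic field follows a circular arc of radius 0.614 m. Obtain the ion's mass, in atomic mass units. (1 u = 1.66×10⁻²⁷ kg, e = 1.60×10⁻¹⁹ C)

m ≈ 107 u

qvB = mv²/r ⇒ m = qBr/v.
m = (2×1.60×10^-19)(0.543)(0.614) / (6.01×10^5) = 1.78×10^-25 kg = 107 u.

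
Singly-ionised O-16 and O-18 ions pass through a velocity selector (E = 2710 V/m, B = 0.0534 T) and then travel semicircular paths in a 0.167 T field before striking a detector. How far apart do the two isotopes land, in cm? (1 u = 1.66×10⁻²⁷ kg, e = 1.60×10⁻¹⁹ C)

Both emerge at v = E/B₁ = 5.07×10^4 m/s.
r = mv/(qB₂), so r₁ = 0.05045 m and r₂ = 0.05675 m, giving Δr = 6.31×10^-3 m.
After a semicircle each ion lands a diameter 2r from the entry slit, so the separation is 2Δr = 0.0126 m.

Δd ≈ 1.26 cm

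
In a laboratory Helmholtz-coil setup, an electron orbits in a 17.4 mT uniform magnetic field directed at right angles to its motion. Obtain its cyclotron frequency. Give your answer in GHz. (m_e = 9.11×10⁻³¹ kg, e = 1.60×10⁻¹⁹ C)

f = qB/(2πm) = (1×1.60×10^-19)(0.0174) / [2π(9.11×10^-31)] = 4.86×10^8 Hz.

f ≈ 0.486 GHz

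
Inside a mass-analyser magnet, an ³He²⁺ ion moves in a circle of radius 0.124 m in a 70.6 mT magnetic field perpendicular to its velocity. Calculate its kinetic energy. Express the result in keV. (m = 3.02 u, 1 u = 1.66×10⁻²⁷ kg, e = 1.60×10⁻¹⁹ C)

K ≈ 4.89 keV

v = qBr/m = (2×1.60×10^-19)(0.0706)(0.124) / (5.01×10^-27) = 5.59×10^5 m/s.
K = ½mv² = 0.5·(5.01×10^-27)·(5.59×10^5)² = 7.83×10^-16 J = 4.89 keV.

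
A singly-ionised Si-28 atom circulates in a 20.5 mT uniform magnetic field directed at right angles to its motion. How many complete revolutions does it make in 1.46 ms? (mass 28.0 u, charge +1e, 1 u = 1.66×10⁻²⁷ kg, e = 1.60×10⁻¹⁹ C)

N = 16

T = 2πm/(qB) = 2π(4.648×10^-26) / [(1×1.60×10^-19)(0.0205)] = 8.9037×10^-5 s.
N = t/T = 1.46×10^-3 / 8.9037×10^-5 ≈ 16.40, so 16 complete revolutions.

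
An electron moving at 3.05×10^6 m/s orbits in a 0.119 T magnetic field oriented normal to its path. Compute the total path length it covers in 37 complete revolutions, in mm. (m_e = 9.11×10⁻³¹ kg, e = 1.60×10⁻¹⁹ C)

L ≈ 33.9 mm

r = mv/(qB) = 1.46×10^-4 m, so one revolution covers 2πr = 9.17×10^-4 m.
In 37 revolutions: L = 37·2πr = 0.0339 m.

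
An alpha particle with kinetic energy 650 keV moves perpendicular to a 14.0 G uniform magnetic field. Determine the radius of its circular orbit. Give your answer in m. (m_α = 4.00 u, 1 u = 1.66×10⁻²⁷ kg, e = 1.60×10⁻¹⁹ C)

Convert the energy: K = 650 keV = 1.04×10^-13 J.
v = √(2K/m) = √(2·1.04×10^-13/6.64×10^-27) = 5.60×10^6 m/s.
r = mv/(qB) = (6.64×10^-27)(5.60×10^6) / [(2×1.60×10^-19)(1.40×10^-3)] = 83.0 m.

r ≈ 83.0 m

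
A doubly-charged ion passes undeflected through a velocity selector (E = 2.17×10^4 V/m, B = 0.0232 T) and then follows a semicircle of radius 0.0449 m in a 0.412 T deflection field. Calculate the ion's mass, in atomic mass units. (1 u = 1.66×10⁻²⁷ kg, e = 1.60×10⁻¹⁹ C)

v = E/B₁ = 9.35×10^5 m/s.
From r = mv/(qB₂), m = qB₂r/v = (2×1.60×10^-19)(0.412)(0.0449) / (9.35×10^5) = 6.33×10^-27 kg.
In atomic mass units: m = 6.33×10^-27 / 1.66×10^-27 = 3.81 u.

m ≈ 3.81 u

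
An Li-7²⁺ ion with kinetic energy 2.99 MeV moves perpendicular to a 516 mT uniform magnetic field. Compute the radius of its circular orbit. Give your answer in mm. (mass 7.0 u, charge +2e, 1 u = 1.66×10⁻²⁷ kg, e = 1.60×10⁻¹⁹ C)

r ≈ 639 mm

Convert the energy: K = 2.99 MeV = 4.78×10^-13 J.
v = √(2K/m) = √(2·4.78×10^-13/1.16×10^-26) = 9.07×10^6 m/s.
r = mv/(qB) = (1.16×10^-26)(9.07×10^6) / [(2×1.60×10^-19)(0.516)] = 0.639 m.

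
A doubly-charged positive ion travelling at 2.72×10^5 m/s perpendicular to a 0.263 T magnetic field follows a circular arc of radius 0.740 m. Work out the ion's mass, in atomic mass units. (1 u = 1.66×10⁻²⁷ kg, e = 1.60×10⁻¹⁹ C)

qvB = mv²/r ⇒ m = qBr/v.
m = (2×1.60×10^-19)(0.263)(0.740) / (2.72×10^5) = 2.29×10^-25 kg = 138 u.

m ≈ 138 u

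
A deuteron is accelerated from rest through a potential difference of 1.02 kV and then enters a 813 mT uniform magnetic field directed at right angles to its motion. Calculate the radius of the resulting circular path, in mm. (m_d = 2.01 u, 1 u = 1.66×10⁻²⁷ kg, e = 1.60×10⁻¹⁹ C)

r ≈ 8.02 mm

The kinetic energy gained is K = qV = (1×1.60×10^-19)(1020) = 1.63×10^-16 J.
v = √(2K/m) = 3.13×10^5 m/s.
r = mv/(qB) = (3.34×10^-27)(3.13×10^5) / [(1×1.60×10^-19)(0.813)] = 8.02×10^-3 m.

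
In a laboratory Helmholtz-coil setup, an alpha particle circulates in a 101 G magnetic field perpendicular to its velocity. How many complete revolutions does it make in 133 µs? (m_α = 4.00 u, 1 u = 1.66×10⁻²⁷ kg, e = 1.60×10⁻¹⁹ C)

N = 10

T = 2πm/(qB) = 2π(6.64×10^-27) / [(2×1.60×10^-19)(0.0101)] = 1.2909×10^-5 s.
N = t/T = 1.33×10^-4 / 1.2909×10^-5 ≈ 10.30, so 10 complete revolutions.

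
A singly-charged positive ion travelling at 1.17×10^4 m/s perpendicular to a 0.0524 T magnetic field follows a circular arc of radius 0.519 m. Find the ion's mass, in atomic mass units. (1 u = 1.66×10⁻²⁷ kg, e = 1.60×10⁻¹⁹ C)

m ≈ 224 u

qvB = mv²/r ⇒ m = qBr/v.
m = (1×1.60×10^-19)(0.0524)(0.519) / (1.17×10^4) = 3.72×10^-25 kg = 224 u.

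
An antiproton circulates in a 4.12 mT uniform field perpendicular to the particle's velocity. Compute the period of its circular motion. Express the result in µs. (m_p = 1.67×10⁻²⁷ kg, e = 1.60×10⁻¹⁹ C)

T ≈ 15.9 µs

The cyclotron period is independent of speed: T = 2πm/(qB).
T = 2π(1.67×10^-27) / [(1×1.60×10^-19)(4.12×10^-3)] = 1.59×10^-5 s.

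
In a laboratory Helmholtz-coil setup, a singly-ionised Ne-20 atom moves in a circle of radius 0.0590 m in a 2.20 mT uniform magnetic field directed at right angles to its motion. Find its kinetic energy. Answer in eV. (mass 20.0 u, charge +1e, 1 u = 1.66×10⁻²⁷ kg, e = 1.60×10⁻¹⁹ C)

v = qBr/m = (1×1.60×10^-19)(2.20×10^-3)(0.0590) / (3.32×10^-26) = 626 m/s.
K = ½mv² = 0.5·(3.32×10^-26)·(626)² = 6.50×10^-21 J = 0.0406 eV.

K ≈ 0.0406 eV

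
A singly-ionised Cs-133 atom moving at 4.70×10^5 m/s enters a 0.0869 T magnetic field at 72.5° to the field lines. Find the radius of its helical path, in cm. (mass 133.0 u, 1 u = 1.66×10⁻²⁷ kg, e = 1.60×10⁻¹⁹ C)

Only the perpendicular component v⊥ = v sin72.5° = 4.48×10^5 m/s is bent by the field.
r = m v⊥ /(qB) = (2.21×10^-25)(4.48×10^5) / [(1×1.60×10^-19)(0.0869)] = 7.12 m.

r ≈ 712 cm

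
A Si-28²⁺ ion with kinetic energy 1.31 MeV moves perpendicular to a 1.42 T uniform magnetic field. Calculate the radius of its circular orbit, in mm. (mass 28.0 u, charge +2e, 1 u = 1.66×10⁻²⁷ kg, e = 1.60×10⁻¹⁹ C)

Convert the energy: K = 1.31 MeV = 2.10×10^-13 J.
v = √(2K/m) = √(2·2.10×10^-13/4.65×10^-26) = 3.00×10^6 m/s.
r = mv/(qB) = (4.65×10^-26)(3.00×10^6) / [(2×1.60×10^-19)(1.42)] = 0.307 m.

r ≈ 307 mm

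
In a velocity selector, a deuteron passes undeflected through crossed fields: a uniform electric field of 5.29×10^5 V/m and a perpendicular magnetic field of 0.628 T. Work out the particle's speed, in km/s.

For zero net force, qE = qvB, so v = E/B.
v = (5.29×10^5) / (0.628) = 8.42×10^5 m/s.

v ≈ 842 km/s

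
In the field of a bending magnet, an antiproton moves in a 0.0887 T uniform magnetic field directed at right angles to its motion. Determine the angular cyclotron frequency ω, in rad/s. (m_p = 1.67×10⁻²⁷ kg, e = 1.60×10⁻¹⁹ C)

ω = qB/m = (1×1.60×10^-19)(0.0887) / (1.67×10^-27) = 8.50×10^6 rad/s.

ω ≈ 8.50×10^6 rad/s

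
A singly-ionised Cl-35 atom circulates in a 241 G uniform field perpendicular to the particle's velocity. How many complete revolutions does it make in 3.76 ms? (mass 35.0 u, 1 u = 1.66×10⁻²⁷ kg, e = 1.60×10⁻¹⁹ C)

T = 2πm/(qB) = 2π(5.81×10^-26) / [(1×1.60×10^-19)(0.0241)] = 9.4671×10^-5 s.
N = t/T = 3.76×10^-3 / 9.4671×10^-5 ≈ 39.72, so 39 complete revolutions.

N = 39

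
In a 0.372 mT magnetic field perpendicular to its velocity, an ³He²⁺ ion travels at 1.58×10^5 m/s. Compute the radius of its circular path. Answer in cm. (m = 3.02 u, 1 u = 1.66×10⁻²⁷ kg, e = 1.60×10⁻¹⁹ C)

r ≈ 665 cm

The magnetic force provides the centripetal force: qvB = mv²/r, so r = mv/(qB).
r = (5.01×10^-27 kg)(1.58×10^5 m/s) / [(2×1.60×10^-19 C)(3.72×10^-4 T)] = 6.65 m.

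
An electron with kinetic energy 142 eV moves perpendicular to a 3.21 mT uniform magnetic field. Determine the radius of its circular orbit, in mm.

Convert the energy: K = 142 eV = 2.27×10^-17 J.
v = √(2K/m) = √(2·2.27×10^-17/9.11×10^-31) = 7.06×10^6 m/s.
r = mv/(qB) = (9.11×10^-31)(7.06×10^6) / [(1×1.60×10^-19)(3.21×10^-3)] = 0.0125 m.

r ≈ 12.5 mm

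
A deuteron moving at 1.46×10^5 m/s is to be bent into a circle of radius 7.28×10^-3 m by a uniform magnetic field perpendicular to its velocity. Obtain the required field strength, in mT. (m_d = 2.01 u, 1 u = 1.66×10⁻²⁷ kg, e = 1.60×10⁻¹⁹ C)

B ≈ 418 mT

qvB = mv²/r gives B = mv/(qr).
B = (3.34×10^-27)(1.46×10^5) / [(1×1.60×10^-19)(7.28×10^-3)] = 0.418 T.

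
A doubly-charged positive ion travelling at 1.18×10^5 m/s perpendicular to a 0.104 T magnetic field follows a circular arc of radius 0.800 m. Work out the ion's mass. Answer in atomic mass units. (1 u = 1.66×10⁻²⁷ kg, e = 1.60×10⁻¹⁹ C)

m ≈ 136 u

qvB = mv²/r ⇒ m = qBr/v.
m = (2×1.60×10^-19)(0.104)(0.800) / (1.18×10^5) = 2.26×10^-25 kg = 136 u.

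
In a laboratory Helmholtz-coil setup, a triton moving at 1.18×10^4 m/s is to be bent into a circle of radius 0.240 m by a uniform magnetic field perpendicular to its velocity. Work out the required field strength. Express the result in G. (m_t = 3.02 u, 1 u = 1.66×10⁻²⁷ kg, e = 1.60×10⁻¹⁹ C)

B ≈ 15.4 G

qvB = mv²/r gives B = mv/(qr).
B = (5.01×10^-27)(1.18×10^4) / [(1×1.60×10^-19)(0.240)] = 1.54×10^-3 T.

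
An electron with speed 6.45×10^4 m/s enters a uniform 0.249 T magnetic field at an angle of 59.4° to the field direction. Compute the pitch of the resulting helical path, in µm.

The velocity component along B is v∥ = v cos59.4° = 3.28×10^4 m/s.
The cyclotron period T = 2πm/(qB) = 1.44×10^-10 s is set by m, q, B alone.
Pitch = v∥·T = (3.28×10^4)(1.44×10^-10) = 4.72×10^-6 m.

pitch ≈ 4.72 µm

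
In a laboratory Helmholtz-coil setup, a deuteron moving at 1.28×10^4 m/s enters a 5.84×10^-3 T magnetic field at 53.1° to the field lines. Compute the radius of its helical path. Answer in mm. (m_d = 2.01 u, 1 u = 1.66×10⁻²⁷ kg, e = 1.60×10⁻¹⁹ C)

r ≈ 36.6 mm

Only the perpendicular component v⊥ = v sin53.1° = 1.02×10^4 m/s is bent by the field.
r = m v⊥ /(qB) = (3.34×10^-27)(1.02×10^4) / [(1×1.60×10^-19)(5.84×10^-3)] = 0.0366 m.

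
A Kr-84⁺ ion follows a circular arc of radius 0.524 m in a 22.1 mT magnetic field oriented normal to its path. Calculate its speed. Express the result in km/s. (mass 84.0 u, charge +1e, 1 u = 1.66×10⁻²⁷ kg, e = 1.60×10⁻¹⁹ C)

From qvB = mv²/r, v = qBr/m.
v = (1×1.60×10^-19)(0.0221)(0.524) / (1.39×10^-25) = 1.33×10^4 m/s.

v ≈ 13.3 km/s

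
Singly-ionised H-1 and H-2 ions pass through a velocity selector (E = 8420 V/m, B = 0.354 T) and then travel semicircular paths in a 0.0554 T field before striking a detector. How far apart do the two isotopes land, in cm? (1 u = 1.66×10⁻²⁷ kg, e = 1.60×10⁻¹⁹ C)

Δd ≈ 0.891 cm

Both emerge at v = E/B₁ = 2.38×10^4 m/s.
r = mv/(qB₂), so r₁ = 4.45×10^-3 m and r₂ = 8.91×10^-3 m, giving Δr = 4.45×10^-3 m.
After a semicircle each ion lands a diameter 2r from the entry slit, so the separation is 2Δr = 8.91×10^-3 m.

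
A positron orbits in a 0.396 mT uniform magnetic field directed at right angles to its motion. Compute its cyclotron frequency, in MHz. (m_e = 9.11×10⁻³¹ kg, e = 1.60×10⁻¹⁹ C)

f = qB/(2πm) = (1×1.60×10^-19)(3.96×10^-4) / [2π(9.11×10^-31)] = 1.11×10^7 Hz.

f ≈ 11.1 MHz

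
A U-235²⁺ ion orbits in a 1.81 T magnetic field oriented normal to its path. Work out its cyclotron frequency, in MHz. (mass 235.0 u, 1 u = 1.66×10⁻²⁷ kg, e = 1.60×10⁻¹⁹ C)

f = qB/(2πm) = (2×1.60×10^-19)(1.81) / [2π(3.90×10^-25)] = 2.36×10^5 Hz.

f ≈ 0.236 MHz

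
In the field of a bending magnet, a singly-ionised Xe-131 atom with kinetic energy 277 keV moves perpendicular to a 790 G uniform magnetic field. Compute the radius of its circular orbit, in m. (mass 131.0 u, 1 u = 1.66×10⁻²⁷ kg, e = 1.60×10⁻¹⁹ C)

Convert the energy: K = 277 keV = 4.43×10^-14 J.
v = √(2K/m) = √(2·4.43×10^-14/2.17×10^-25) = 6.38×10^5 m/s.
r = mv/(qB) = (2.17×10^-25)(6.38×10^5) / [(1×1.60×10^-19)(0.0790)] = 11.0 m.

r ≈ 11.0 m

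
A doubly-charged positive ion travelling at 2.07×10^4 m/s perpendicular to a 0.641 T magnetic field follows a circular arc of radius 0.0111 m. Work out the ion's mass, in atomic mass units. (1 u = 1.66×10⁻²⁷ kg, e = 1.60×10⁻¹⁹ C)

m ≈ 66.3 u

qvB = mv²/r ⇒ m = qBr/v.
m = (2×1.60×10^-19)(0.641)(0.0111) / (2.07×10^4) = 1.10×10^-25 kg = 66.3 u.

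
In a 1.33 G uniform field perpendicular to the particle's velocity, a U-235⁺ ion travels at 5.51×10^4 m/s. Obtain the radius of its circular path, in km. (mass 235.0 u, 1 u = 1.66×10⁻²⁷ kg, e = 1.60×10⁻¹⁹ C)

r ≈ 1.01 km

The magnetic force provides the centripetal force: qvB = mv²/r, so r = mv/(qB).
r = (3.90×10^-25 kg)(5.51×10^4 m/s) / [(1×1.60×10^-19 C)(1.33×10^-4 T)] = 1010 m.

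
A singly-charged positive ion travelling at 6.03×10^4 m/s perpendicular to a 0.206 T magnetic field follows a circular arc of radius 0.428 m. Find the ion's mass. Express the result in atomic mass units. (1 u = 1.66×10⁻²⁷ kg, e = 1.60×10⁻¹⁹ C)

m ≈ 141 u

qvB = mv²/r ⇒ m = qBr/v.
m = (1×1.60×10^-19)(0.206)(0.428) / (6.03×10^4) = 2.34×10^-25 kg = 141 u.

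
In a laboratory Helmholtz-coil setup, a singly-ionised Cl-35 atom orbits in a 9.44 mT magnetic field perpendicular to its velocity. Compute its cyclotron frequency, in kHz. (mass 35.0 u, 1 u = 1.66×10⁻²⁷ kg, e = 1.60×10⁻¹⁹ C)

f = qB/(2πm) = (1×1.60×10^-19)(9.44×10^-3) / [2π(5.81×10^-26)] = 4140 Hz.

f ≈ 4.14 kHz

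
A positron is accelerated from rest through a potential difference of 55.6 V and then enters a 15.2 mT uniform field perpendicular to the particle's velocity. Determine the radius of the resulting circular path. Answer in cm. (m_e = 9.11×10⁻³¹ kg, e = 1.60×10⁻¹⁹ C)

The kinetic energy gained is K = qV = (1×1.60×10^-19)(55.6) = 8.90×10^-18 J.
v = √(2K/m) = 4.42×10^6 m/s.
r = mv/(qB) = (9.11×10^-31)(4.42×10^6) / [(1×1.60×10^-19)(0.0152)] = 1.66×10^-3 m.

r ≈ 0.166 cm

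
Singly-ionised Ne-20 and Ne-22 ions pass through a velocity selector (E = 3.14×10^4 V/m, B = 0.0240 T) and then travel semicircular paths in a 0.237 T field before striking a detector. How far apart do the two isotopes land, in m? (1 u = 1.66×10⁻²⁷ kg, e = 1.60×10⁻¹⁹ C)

Δd ≈ 0.229 m

Both emerge at v = E/B₁ = 1.31×10^6 m/s.
r = mv/(qB₂), so r₁ = 1.145 m and r₂ = 1.260 m, giving Δr = 0.115 m.
After a semicircle each ion lands a diameter 2r from the entry slit, so the separation is 2Δr = 0.229 m.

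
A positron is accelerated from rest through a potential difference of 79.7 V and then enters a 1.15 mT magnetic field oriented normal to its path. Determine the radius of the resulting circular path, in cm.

The kinetic energy gained is K = qV = (1×1.60×10^-19)(79.7) = 1.28×10^-17 J.
v = √(2K/m) = 5.29×10^6 m/s.
r = mv/(qB) = (9.11×10^-31)(5.29×10^6) / [(1×1.60×10^-19)(1.15×10^-3)] = 0.0262 m.

r ≈ 2.62 cm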